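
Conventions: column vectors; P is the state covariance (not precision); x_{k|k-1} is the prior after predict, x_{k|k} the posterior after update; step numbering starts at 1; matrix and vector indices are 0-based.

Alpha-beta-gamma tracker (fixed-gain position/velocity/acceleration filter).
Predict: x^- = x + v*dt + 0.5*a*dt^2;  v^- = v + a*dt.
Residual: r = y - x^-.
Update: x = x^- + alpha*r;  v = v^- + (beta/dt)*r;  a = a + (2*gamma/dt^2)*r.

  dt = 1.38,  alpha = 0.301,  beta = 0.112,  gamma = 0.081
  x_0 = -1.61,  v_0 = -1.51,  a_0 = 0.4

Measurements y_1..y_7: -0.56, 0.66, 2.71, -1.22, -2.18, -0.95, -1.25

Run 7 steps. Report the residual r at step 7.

step 1: x_pred=-3.3129  r=2.7529  x^+=-2.4843  v^+=-0.7346  a^+=0.6342
step 2: x_pred=-2.8941  r=3.5541  x^+=-1.8243  v^+=0.4290  a^+=0.9365
step 3: x_pred=-0.3405  r=3.0505  x^+=0.5777  v^+=1.9690  a^+=1.1960
step 4: x_pred=4.4338  r=-5.6538  x^+=2.7320  v^+=3.1607  a^+=0.7151
step 5: x_pred=7.7746  r=-9.9546  x^+=4.7783  v^+=3.3395  a^+=-0.1317
step 6: x_pred=9.2614  r=-10.2114  x^+=6.1878  v^+=2.3290  a^+=-1.0004
step 7: x_pred=8.4492  r=-9.6992  x^+=5.5298  v^+=0.1613  a^+=-1.8255

resid = -9.6992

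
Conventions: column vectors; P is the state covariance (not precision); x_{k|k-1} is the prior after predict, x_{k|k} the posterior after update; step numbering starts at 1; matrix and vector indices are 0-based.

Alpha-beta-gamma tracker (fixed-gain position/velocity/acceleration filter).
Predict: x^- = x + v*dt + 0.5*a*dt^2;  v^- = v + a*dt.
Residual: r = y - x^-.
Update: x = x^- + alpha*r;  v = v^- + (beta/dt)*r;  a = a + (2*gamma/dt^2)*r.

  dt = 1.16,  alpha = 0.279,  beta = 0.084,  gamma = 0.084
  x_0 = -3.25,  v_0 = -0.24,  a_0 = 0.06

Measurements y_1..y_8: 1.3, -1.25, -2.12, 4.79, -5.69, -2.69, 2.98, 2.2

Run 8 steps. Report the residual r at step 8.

resid = 1.0524

step 1: x_pred=-3.4880  r=4.7880  x^+=-2.1522  v^+=0.1763  a^+=0.6578
step 2: x_pred=-1.5051  r=0.2551  x^+=-1.4339  v^+=0.9578  a^+=0.6896
step 3: x_pred=0.1412  r=-2.2612  x^+=-0.4897  v^+=1.5941  a^+=0.4073
step 4: x_pred=1.6335  r=3.1565  x^+=2.5141  v^+=2.2952  a^+=0.8014
step 5: x_pred=5.7157  r=-11.4057  x^+=2.5335  v^+=2.3989  a^+=-0.6226
step 6: x_pred=4.8973  r=-7.5873  x^+=2.7805  v^+=1.1272  a^+=-1.5699
step 7: x_pred=3.0319  r=-0.0519  x^+=3.0174  v^+=-0.6976  a^+=-1.5764
step 8: x_pred=1.1476  r=1.0524  x^+=1.4412  v^+=-2.4499  a^+=-1.4450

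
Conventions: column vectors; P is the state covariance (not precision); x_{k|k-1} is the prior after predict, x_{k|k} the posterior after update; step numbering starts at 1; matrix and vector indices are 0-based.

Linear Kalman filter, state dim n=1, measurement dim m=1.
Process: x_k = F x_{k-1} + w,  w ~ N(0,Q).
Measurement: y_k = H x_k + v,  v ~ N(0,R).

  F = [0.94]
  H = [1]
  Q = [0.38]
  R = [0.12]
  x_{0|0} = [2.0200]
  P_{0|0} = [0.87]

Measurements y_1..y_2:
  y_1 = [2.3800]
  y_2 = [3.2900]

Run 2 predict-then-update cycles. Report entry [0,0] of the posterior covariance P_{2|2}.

P_post[0,0] = 0.0958

step 1: x^-=[1.8988]  P^-=[1.1487]  S=[1.2687]  K=[0.9054]  nu=[0.4812]  x^+=[2.3345]  P^+=[0.1087]
step 2: x^-=[2.1944]  P^-=[0.4760]  S=[0.5960]  K=[0.7987]  nu=[1.0956]  x^+=[3.0694]  P^+=[0.0958]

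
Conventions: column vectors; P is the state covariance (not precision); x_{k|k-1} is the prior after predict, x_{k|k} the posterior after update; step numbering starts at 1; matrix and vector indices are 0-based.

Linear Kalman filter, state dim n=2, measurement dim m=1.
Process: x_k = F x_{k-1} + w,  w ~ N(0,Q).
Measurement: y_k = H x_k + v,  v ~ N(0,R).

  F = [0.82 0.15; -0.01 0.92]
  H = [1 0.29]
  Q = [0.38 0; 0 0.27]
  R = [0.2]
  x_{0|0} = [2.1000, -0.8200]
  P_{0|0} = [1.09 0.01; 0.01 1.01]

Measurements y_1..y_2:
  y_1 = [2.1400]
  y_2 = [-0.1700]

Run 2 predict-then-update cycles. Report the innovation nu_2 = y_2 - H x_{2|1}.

innov = [-1.7387]

step 1: x^-=[1.5990, -0.7754]  P^-=[1.1381 0.1380; 0.1380 1.1248]  S=[1.5127]  K=[0.7788; 0.3068]  nu=[0.7659]  x^+=[2.1955, -0.5404]  P^+=[0.2206 -0.2235; -0.2235 0.9824]
step 2: x^-=[1.7192, -0.5191]  P^-=[0.4954 -0.0345; -0.0345 1.1056]  S=[0.7684]  K=[0.6317; 0.3723]  nu=[-1.7387]  x^+=[0.6208, -1.1665]  P^+=[0.1888 -0.2153; -0.2153 0.9991]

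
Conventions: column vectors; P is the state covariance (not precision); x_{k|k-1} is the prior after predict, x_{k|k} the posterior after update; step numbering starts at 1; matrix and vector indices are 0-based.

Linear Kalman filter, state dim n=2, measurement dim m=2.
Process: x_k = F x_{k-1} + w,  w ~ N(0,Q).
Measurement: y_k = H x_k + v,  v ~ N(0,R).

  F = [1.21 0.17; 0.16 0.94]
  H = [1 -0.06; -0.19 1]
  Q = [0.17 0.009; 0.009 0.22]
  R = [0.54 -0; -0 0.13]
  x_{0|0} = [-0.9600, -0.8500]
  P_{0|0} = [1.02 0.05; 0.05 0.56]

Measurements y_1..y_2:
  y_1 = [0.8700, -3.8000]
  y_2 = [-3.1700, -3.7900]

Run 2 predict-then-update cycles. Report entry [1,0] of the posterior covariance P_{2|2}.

P_post[1,0] = 0.0723

step 1: x^-=[-1.3061, -0.9526]  P^-=[1.7001 0.3542; 0.3542 0.7560]  S=[2.2004 -0.0102; -0.0102 0.8128]  K=[0.7632 0.0479; 0.1443 0.8491]  nu=[2.1189, -3.0956]  x^+=[0.1629, -3.2754]  P^+=[0.4173 0.0855; 0.0855 0.1266]
step 2: x^-=[-0.3597, -3.0529]  P^-=[0.8198 0.2096; 0.2096 0.3683]  S=[1.3359 0.0341; 0.0341 0.4482]  K=[0.6023 0.0743; 0.1219 0.7235]  nu=[-2.9935, -0.8055]  x^+=[-2.2225, -4.0004]  P^+=[0.3296 0.0723; 0.0723 0.1078]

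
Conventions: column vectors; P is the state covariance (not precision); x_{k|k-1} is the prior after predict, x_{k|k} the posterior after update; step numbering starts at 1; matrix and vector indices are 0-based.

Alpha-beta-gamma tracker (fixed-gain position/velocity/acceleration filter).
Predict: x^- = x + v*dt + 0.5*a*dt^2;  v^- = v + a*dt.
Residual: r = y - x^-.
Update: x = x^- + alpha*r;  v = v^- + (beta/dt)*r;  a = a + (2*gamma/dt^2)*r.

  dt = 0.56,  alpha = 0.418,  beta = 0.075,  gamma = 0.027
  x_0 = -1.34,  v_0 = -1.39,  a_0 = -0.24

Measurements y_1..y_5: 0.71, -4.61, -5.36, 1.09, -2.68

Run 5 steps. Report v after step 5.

v_post = -0.8238

step 1: x_pred=-2.1560  r=2.8660  x^+=-0.9580  v^+=-1.1406  a^+=0.2535
step 2: x_pred=-1.5570  r=-3.0530  x^+=-2.8331  v^+=-1.4075  a^+=-0.2722
step 3: x_pred=-3.6640  r=-1.6960  x^+=-4.3729  v^+=-1.7870  a^+=-0.5642
step 4: x_pred=-5.4622  r=6.5522  x^+=-2.7234  v^+=-1.2255  a^+=0.5640
step 5: x_pred=-3.3212  r=0.6412  x^+=-3.0532  v^+=-0.8238  a^+=0.6744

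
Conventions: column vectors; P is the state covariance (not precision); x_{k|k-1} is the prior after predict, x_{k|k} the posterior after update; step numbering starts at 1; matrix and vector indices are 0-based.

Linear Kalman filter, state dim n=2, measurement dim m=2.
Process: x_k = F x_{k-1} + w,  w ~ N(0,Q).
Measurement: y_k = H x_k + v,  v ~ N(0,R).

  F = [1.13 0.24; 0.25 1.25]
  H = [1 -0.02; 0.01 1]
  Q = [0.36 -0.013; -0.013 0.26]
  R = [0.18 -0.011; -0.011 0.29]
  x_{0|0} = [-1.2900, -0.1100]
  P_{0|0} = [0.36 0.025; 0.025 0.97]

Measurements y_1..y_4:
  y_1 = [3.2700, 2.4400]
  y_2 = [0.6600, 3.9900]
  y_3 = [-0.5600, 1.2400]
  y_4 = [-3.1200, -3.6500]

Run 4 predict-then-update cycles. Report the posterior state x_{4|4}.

step 1: x^-=[-1.4841, -0.4600]  P^-=[0.8891 0.4165; 0.4165 1.8137]  S=[1.0532 0.3780; 0.3780 2.1122]  K=[0.8165 0.0553; 0.0557 0.8507]  nu=[4.7449, 2.9148]  x^+=[2.5511, 2.2838]  P^+=[0.1465 0.0056; 0.0056 0.2460]
step 2: x^-=[3.4308, 3.4926]  P^-=[0.5642 0.1104; 0.1104 0.6571]  S=[0.7401 0.0919; 0.0919 0.9493]  K=[0.7533 0.0493; 0.0459 0.6889]  nu=[-2.7010, 0.4631]  x^+=[1.4191, 3.6876]  P^+=[0.1351 0.0047; 0.0047 0.1992]
step 3: x^-=[2.4886, 4.9643]  P^-=[0.5466 0.0918; 0.0918 0.5826]  S=[0.7231 0.0746; 0.0746 0.8745]  K=[0.7484 0.0474; 0.0424 0.6637]  nu=[-2.9493, -3.7492]  x^+=[0.1036, 2.3511]  P^+=[0.1343 0.0042; 0.0042 0.1920]
step 4: x^-=[0.6814, 2.9648]  P^-=[0.5448 0.0887; 0.0887 0.5709]  S=[0.7215 0.0717; 0.0717 0.8628]  K=[0.7480 0.0469; 0.0416 0.6593]  nu=[-3.7421, -6.6216]  x^+=[-2.4285, -1.5565]  P^+=[0.1342 0.0040; 0.0040 0.1907]

x_post = [-2.4285, -1.5565]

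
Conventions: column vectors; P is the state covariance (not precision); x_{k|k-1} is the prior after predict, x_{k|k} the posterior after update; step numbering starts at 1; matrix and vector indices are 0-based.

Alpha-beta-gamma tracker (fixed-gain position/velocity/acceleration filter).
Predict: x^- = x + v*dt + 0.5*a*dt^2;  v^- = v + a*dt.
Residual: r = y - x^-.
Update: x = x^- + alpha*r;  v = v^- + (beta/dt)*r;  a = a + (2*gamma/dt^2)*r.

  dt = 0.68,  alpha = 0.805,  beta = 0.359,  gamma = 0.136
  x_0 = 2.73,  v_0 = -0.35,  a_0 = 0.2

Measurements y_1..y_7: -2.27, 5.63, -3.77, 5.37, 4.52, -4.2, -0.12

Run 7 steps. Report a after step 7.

step 1: x_pred=2.5382  r=-4.8082  x^+=-1.3324  v^+=-2.7525  a^+=-2.6284
step 2: x_pred=-3.8118  r=9.4418  x^+=3.7889  v^+=0.4449  a^+=2.9256
step 3: x_pred=4.7678  r=-8.5378  x^+=-2.1051  v^+=-2.0731  a^+=-2.0966
step 4: x_pred=-3.9996  r=9.3696  x^+=3.5429  v^+=1.4478  a^+=3.4149
step 5: x_pred=5.3169  r=-0.7969  x^+=4.6754  v^+=3.3491  a^+=2.9461
step 6: x_pred=7.6340  r=-11.8340  x^+=-1.8924  v^+=-0.8951  a^+=-4.0150
step 7: x_pred=-3.4293  r=3.3093  x^+=-0.7653  v^+=-1.8782  a^+=-2.0684

a_post = -2.0684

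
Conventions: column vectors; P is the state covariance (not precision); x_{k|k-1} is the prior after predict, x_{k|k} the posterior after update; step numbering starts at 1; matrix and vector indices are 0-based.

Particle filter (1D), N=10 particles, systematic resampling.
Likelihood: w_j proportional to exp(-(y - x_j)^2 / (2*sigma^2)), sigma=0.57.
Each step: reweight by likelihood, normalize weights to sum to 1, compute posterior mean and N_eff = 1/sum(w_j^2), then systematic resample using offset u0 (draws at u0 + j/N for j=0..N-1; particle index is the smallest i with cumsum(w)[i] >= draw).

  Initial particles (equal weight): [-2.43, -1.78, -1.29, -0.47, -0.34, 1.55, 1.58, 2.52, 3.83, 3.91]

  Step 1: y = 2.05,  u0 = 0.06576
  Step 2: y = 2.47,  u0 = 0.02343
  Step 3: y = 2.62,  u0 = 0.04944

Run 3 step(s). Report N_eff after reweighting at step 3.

N_eff = 8.0119

step 1: w=[0.0000, 0.0000, 0.0000, 0.0000, 0.0001, 0.3215, 0.3362, 0.3362, 0.0036, 0.0023]  mean=1.8997  Neff=3.0348  idx=[5, 5, 5, 6, 6, 6, 7, 7, 7, 7]
step 2: w=[0.0478, 0.0478, 0.0478, 0.0520, 0.0520, 0.0520, 0.1752, 0.1752, 0.1752, 0.1752]  mean=2.2343  Neff=7.2622  idx=[0, 2, 4, 6, 6, 7, 7, 8, 8, 9]
step 3: w=[0.0231, 0.0231, 0.0255, 0.1326, 0.1326, 0.1326, 0.1326, 0.1326, 0.1326, 0.1326]  mean=2.4512  Neff=8.0119  idx=[2, 3, 4, 5, 5, 6, 7, 8, 8, 9]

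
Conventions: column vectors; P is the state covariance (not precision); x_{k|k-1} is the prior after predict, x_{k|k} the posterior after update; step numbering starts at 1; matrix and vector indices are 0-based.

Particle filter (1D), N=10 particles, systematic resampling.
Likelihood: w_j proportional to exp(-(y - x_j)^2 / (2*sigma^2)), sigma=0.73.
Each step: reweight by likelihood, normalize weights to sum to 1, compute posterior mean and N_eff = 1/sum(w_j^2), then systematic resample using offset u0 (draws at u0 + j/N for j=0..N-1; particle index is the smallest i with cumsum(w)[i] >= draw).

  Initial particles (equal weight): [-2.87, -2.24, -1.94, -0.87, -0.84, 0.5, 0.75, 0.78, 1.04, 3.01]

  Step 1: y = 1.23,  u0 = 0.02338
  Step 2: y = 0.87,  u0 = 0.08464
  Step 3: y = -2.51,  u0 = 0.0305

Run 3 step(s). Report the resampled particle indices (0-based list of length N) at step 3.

step 1: w=[0.0000, 0.0000, 0.0000, 0.0048, 0.0055, 0.1843, 0.2448, 0.2513, 0.2937, 0.0155]  mean=0.8152  Neff=4.1048  idx=[5, 5, 6, 6, 6, 7, 7, 8, 8, 8]
step 2: w=[0.0914, 0.0914, 0.1025, 0.1025, 0.1025, 0.1031, 0.1031, 0.1011, 0.1011, 0.1011]  mean=0.7985  Neff=9.9810  idx=[0, 2, 2, 3, 4, 5, 6, 7, 8, 9]
step 3: w=[0.4151, 0.0954, 0.0954, 0.0954, 0.0954, 0.0793, 0.0793, 0.0150, 0.0150, 0.0150]  mean=0.6640  Neff=4.5063  idx=[0, 0, 0, 0, 1, 2, 3, 4, 5, 6]

resampled_idx = [0, 0, 0, 0, 1, 2, 3, 4, 5, 6]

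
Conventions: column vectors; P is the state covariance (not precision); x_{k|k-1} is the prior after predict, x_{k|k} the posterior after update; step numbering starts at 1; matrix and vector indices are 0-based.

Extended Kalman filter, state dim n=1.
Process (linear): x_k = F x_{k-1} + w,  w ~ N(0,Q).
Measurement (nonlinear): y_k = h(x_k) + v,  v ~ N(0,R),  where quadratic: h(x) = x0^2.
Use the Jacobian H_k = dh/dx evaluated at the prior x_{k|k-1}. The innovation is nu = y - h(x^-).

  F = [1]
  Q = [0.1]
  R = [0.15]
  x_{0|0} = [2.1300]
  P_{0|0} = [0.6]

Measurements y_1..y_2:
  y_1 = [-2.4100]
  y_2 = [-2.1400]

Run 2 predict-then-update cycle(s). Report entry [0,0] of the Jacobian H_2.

H_jac[0,0] = 1.0366

step 1: x^-=[2.1300]  P^-=[0.7000]  H_jac=[4.2600]  S=[12.8533]  K=[0.2320]  nu=[-6.9469]  x^+=[0.5183]  P^+=[0.0082]
step 2: x^-=[0.5183]  P^-=[0.1082]  H_jac=[1.0366]  S=[0.2662]  K=[0.4212]  nu=[-2.4086]  x^+=[-0.4961]  P^+=[0.0609]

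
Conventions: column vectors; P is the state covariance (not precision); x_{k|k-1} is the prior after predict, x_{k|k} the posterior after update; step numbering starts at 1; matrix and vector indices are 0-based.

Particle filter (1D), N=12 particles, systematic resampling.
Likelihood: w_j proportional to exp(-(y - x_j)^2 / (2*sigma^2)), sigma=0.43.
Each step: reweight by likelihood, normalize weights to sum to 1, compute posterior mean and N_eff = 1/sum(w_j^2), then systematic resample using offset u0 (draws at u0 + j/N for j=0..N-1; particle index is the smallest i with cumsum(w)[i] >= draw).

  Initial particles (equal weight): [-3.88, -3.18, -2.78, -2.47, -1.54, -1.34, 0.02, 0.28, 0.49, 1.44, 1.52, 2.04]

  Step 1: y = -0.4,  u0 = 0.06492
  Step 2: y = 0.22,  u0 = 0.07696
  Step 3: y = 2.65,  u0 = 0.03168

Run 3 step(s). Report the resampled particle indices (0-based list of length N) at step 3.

step 1: w=[0.0000, 0.0000, 0.0000, 0.0000, 0.0260, 0.0800, 0.5415, 0.2499, 0.1025, 0.0001, 0.0000, 0.0000]  mean=-0.0160  Neff=2.6790  idx=[5, 6, 6, 6, 6, 6, 6, 7, 7, 7, 8, 8]
step 2: w=[0.0001, 0.0898, 0.0898, 0.0898, 0.0898, 0.0898, 0.0898, 0.0990, 0.0990, 0.0990, 0.0821, 0.0821]  mean=0.1742  Neff=10.9595  idx=[1, 2, 3, 4, 5, 6, 7, 8, 9, 9, 10, 11]
step 3: w=[0.0010, 0.0010, 0.0010, 0.0010, 0.0010, 0.0010, 0.0329, 0.0329, 0.0329, 0.0329, 0.4312, 0.4312]  mean=0.4596  Neff=2.6579  idx=[6, 9, 10, 10, 10, 10, 10, 11, 11, 11, 11, 11]

resampled_idx = [6, 9, 10, 10, 10, 10, 10, 11, 11, 11, 11, 11]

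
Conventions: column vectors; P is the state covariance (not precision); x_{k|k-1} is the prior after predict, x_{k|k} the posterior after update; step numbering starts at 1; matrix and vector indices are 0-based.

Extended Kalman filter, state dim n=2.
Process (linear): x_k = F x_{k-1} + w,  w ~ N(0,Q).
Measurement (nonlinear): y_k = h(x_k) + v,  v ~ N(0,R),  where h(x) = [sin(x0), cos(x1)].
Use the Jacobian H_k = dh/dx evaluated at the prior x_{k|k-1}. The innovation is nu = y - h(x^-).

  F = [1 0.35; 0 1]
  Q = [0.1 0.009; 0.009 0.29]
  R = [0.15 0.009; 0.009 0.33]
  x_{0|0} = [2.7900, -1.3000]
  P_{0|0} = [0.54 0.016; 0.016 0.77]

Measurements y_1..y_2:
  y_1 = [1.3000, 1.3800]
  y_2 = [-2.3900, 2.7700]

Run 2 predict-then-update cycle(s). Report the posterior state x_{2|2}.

step 1: x^-=[2.3350, -1.3000]  P^-=[0.7455 0.2945; 0.2945 1.0600]  H_jac=[-0.6920 0.0000; 0.0000 0.9636]  S=[0.5070 -0.1874; -0.1874 1.3142]  K=[-0.9899 0.0748; -0.1211 0.7599]  nu=[0.5781, 1.1125]  x^+=[1.8460, -0.5246]  P^+=[0.2136 0.0164; 0.0164 0.2591]
step 2: x^-=[1.6624, -0.5246]  P^-=[0.3568 0.1161; 0.1161 0.5491]  H_jac=[-0.0914 0.0000; 0.0000 0.5008]  S=[0.1530 0.0037; 0.0037 0.4677]  K=[-0.2163 0.1260; -0.0836 0.5886]  nu=[-3.3858, 1.9045]  x^+=[2.6347, 0.8794]  P^+=[0.3424 0.0791; 0.0791 0.3864]

x_post = [2.6347, 0.8794]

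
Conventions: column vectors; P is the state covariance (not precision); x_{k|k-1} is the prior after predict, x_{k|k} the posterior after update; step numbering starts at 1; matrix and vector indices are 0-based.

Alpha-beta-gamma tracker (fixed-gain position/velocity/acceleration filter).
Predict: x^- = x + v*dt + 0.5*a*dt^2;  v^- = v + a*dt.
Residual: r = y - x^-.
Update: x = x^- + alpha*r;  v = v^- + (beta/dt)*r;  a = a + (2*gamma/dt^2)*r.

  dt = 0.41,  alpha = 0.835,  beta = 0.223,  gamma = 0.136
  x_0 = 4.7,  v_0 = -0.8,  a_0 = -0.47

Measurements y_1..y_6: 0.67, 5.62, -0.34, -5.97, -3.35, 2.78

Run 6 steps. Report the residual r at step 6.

resid = 10.7836

step 1: x_pred=4.3325  r=-3.6625  x^+=1.2743  v^+=-2.9847  a^+=-6.3962
step 2: x_pred=-0.4870  r=6.1070  x^+=4.6123  v^+=-2.2856  a^+=3.4855
step 3: x_pred=3.9682  r=-4.3082  x^+=0.3709  v^+=-3.1998  a^+=-3.4856
step 4: x_pred=-1.2340  r=-4.7360  x^+=-5.1886  v^+=-7.2048  a^+=-11.1488
step 5: x_pred=-9.0796  r=5.7296  x^+=-4.2954  v^+=-8.6595  a^+=-1.8779
step 6: x_pred=-8.0036  r=10.7836  x^+=1.0007  v^+=-3.5642  a^+=15.5709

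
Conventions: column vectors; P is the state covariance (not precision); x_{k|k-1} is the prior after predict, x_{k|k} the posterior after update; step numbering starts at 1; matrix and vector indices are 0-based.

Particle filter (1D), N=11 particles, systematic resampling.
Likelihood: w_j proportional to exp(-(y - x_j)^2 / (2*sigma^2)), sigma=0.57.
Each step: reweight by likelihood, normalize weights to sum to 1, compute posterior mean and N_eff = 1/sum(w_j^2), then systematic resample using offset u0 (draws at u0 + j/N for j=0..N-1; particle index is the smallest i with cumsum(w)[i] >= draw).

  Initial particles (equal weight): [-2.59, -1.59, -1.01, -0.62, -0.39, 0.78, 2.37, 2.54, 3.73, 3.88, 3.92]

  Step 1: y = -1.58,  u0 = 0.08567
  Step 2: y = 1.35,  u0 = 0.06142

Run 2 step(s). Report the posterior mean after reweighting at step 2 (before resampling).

post_mean = -0.4653

step 1: w=[0.0959, 0.4608, 0.2795, 0.1116, 0.0521, 0.0001, 0.0000, 0.0000, 0.0000, 0.0000, 0.0000]  mean=-1.3528  Neff=3.1765  idx=[0, 1, 1, 1, 1, 1, 2, 2, 2, 3, 4]
step 2: w=[0.0000, 0.0001, 0.0001, 0.0001, 0.0001, 0.0001, 0.0150, 0.0150, 0.0150, 0.2023, 0.7520]  mean=-0.4653  Neff=1.6474  idx=[9, 9, 9, 10, 10, 10, 10, 10, 10, 10, 10]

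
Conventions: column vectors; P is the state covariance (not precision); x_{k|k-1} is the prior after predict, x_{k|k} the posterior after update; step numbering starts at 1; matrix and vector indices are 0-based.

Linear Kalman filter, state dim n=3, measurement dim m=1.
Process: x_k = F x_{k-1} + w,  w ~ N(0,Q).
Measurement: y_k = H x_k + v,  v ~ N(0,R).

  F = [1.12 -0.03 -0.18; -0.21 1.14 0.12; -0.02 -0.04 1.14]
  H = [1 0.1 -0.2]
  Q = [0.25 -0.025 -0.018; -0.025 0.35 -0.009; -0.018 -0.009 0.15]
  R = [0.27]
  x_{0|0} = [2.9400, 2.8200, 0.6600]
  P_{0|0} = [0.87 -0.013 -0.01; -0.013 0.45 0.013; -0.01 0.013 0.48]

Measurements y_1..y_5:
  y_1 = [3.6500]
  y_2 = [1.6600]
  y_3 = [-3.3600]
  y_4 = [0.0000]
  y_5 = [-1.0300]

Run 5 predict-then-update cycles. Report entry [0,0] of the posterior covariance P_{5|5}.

P_post[0,0] = 0.2708

step 1: x^-=[3.0894, 2.6766, 0.5808]  P^-=[1.3623 -0.2765 -0.1480; -0.2765 0.9904 0.0592; -0.1480 0.0592 0.7741]  S=[1.6747]  K=[0.8146; -0.1130; -0.1773]  nu=[0.4091]  x^+=[3.4227, 2.6304, 0.5083]  P^+=[0.2509 -0.1223 0.0939; -0.1223 0.9690 0.0257; 0.0939 0.0257 0.7215]
step 2: x^-=[3.6630, 2.3408, 0.4058]  P^-=[0.5597 -0.2788 -0.0456; -0.2788 1.6916 0.0589; -0.0456 0.0589 1.0825]  S=[0.8500]  K=[0.6364; -0.1429; -0.3014]  nu=[-2.1559]  x^+=[2.2910, 2.6489, 1.0556]  P^+=[0.2155 -0.2016 0.1174; -0.2016 1.6742 0.0223; 0.1174 0.0223 1.0052]
step 3: x^-=[2.2965, 2.6653, 1.0516]  P^-=[0.5208 -0.3977 -0.0684; -0.3977 2.6465 0.0564; -0.0684 0.0564 1.4515]  S=[0.8209]  K=[0.6026; -0.1758; -0.4301]  nu=[-5.7127]  x^+=[-1.1462, 3.6696, 3.5087]  P^+=[0.2227 -0.3107 0.1444; -0.3107 2.6211 -0.0057; 0.1444 -0.0057 1.2996]
step 4: x^-=[-2.0254, 4.8452, 3.8761]  P^-=[0.5364 -0.5677 -0.0878; -0.5677 3.9249 0.0124; -0.0878 0.0124 1.8367]  S=[0.8402]  K=[0.5917; -0.2115; -0.5402]  nu=[2.3162]  x^+=[-0.6549, 4.3552, 2.6248]  P^+=[0.2422 -0.4626 0.1808; -0.4626 3.8873 -0.0836; 0.1808 -0.0836 1.5915]
step 5: x^-=[-1.3366, 5.4175, 2.8312]  P^-=[0.5661 -0.7942 -0.0911; -0.7942 5.6250 -0.1128; -0.0911 -0.1128 2.2232]  S=[0.8635]  K=[0.5848; -0.2422; -0.6336]  nu=[0.3311]  x^+=[-1.1430, 5.3373, 2.6214]  P^+=[0.2708 -0.6719 0.2288; -0.6719 5.5744 -0.2453; 0.2288 -0.2453 1.8766]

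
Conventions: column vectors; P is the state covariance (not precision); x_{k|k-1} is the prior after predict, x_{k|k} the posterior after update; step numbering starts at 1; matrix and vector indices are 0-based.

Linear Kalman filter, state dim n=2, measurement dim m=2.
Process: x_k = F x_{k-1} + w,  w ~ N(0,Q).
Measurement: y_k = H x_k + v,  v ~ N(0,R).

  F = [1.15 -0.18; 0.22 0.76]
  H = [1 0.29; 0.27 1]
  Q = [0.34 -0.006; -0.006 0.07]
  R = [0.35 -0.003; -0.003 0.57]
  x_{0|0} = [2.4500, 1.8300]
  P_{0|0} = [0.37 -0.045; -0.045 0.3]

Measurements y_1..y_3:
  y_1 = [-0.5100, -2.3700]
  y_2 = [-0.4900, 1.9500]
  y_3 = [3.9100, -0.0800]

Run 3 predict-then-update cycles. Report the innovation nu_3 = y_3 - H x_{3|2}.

step 1: x^-=[2.4881, 1.9298]  P^-=[0.8577 0.0090; 0.0090 0.2461]  S=[1.2336 0.3097; 0.3097 0.8835]  K=[0.6897 0.0306; -0.0060 0.2834]  nu=[-3.5577, -4.9716]  x^+=[-0.1177, 0.5419]  P^+=[0.2570 -0.0540; -0.0540 0.1762]
step 2: x^-=[-0.2328, 0.3860]  P^-=[0.7079 -0.0102; -0.0102 0.1661]  S=[1.0660 0.2254; 0.2254 0.7822]  K=[0.6521 0.0435; -0.0090 0.2115]  nu=[-0.3691, 1.6269]  x^+=[-0.4028, 0.7334]  P^+=[0.2403 -0.0421; -0.0421 0.1319]
step 3: x^-=[-0.5952, 0.4687]  P^-=[0.6795 0.0017; 0.0017 0.1438]  S=[1.0426 0.2239; 0.2239 0.7642]  K=[0.6405 0.0545; 0.0011 0.1884]  nu=[4.3693, -0.3880]  x^+=[2.1822, 0.4005]  P^+=[0.2339 -0.0340; -0.0340 0.1165]

innov = [4.3693, -0.3880]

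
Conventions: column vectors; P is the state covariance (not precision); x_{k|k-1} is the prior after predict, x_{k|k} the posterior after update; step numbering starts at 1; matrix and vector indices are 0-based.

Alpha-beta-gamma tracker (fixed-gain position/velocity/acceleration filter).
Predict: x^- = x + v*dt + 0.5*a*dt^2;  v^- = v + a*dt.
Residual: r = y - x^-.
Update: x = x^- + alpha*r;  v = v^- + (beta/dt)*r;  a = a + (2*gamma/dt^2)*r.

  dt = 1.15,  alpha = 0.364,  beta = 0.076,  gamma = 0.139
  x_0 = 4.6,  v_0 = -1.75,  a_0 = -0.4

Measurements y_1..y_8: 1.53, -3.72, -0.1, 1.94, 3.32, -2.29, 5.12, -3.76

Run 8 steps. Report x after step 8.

x_post = 11.4501

step 1: x_pred=2.3230  r=-0.7930  x^+=2.0343  v^+=-2.2624  a^+=-0.5667
step 2: x_pred=-0.9421  r=-2.7779  x^+=-1.9533  v^+=-3.0977  a^+=-1.1506
step 3: x_pred=-6.2765  r=6.1765  x^+=-4.0282  v^+=-4.0127  a^+=0.1477
step 4: x_pred=-8.5452  r=10.4852  x^+=-4.7286  v^+=-3.1499  a^+=2.3518
step 5: x_pred=-6.7958  r=10.1158  x^+=-3.1137  v^+=0.2232  a^+=4.4782
step 6: x_pred=0.1042  r=-2.3942  x^+=-0.7673  v^+=5.2149  a^+=3.9749
step 7: x_pred=7.8583  r=-2.7383  x^+=6.8616  v^+=9.6051  a^+=3.3993
step 8: x_pred=20.1552  r=-23.9152  x^+=11.4501  v^+=11.9339  a^+=-1.6278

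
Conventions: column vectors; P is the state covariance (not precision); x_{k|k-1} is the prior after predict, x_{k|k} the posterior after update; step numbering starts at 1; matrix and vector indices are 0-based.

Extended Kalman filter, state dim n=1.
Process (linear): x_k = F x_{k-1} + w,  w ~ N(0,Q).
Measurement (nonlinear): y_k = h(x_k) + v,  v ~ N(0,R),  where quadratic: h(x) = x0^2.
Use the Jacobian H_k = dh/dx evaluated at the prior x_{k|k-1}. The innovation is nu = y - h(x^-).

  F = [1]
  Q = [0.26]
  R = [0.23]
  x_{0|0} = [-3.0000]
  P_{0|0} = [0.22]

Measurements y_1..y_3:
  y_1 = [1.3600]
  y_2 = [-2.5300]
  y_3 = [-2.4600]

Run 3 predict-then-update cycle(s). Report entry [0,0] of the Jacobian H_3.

step 1: x^-=[-3.0000]  P^-=[0.4800]  H_jac=[-6.0000]  S=[17.5100]  K=[-0.1645]  nu=[-7.6400]  x^+=[-1.7434]  P^+=[0.0063]
step 2: x^-=[-1.7434]  P^-=[0.2663]  H_jac=[-3.4868]  S=[3.4676]  K=[-0.2678]  nu=[-5.5694]  x^+=[-0.2520]  P^+=[0.0177]
step 3: x^-=[-0.2520]  P^-=[0.2777]  H_jac=[-0.5041]  S=[0.3006]  K=[-0.4657]  nu=[-2.5235]  x^+=[0.9231]  P^+=[0.2125]

H_jac[0,0] = -0.5041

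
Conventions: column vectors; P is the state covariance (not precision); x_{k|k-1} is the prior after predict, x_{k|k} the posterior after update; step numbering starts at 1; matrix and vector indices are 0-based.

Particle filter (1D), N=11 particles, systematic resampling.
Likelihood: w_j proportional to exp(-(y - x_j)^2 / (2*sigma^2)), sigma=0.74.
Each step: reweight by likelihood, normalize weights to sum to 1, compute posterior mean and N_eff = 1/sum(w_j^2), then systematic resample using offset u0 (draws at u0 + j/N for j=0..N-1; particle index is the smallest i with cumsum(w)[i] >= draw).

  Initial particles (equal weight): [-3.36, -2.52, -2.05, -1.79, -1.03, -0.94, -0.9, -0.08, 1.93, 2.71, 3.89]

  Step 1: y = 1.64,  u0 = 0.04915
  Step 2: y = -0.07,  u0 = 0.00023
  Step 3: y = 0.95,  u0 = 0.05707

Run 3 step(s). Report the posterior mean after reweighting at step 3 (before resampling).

step 1: w=[0.0000, 0.0000, 0.0000, 0.0000, 0.0011, 0.0017, 0.0020, 0.0493, 0.6804, 0.2583, 0.0072]  mean=2.0326  Neff=1.8794  idx=[7, 8, 8, 8, 8, 8, 8, 8, 9, 9, 9]
step 2: w=[0.8445, 0.0219, 0.0219, 0.0219, 0.0219, 0.0219, 0.0219, 0.0219, 0.0007, 0.0007, 0.0007]  mean=0.2342  Neff=1.3956  idx=[0, 0, 0, 0, 0, 0, 0, 0, 0, 0, 3]
step 3: w=[0.0901, 0.0901, 0.0901, 0.0901, 0.0901, 0.0901, 0.0901, 0.0901, 0.0901, 0.0901, 0.0988]  mean=0.1186  Neff=10.9918  idx=[0, 1, 2, 3, 4, 5, 6, 7, 8, 9, 10]

post_mean = 0.1186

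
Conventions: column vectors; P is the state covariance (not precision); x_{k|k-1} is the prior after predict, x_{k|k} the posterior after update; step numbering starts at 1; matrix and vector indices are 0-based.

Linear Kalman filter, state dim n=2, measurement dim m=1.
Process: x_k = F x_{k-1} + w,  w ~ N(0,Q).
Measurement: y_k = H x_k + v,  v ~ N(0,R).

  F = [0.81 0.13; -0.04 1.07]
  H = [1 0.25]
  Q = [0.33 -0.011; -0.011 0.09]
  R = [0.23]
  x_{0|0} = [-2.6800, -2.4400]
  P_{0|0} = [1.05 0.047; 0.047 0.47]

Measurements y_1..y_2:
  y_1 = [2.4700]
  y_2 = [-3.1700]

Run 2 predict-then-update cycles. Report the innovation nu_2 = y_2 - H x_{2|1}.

innov = [-4.0620]

step 1: x^-=[-2.4880, -2.5036]  P^-=[1.0367 0.0608; 0.0608 0.6258]  S=[1.3363]  K=[0.7872; 0.1626]  nu=[5.5839]  x^+=[1.9078, -1.5956]  P^+=[0.2086 -0.1102; -0.1102 0.5904]
step 2: x^-=[1.3379, -1.7836]  P^-=[0.4536 -0.0306; -0.0306 0.7757]  S=[0.7168]  K=[0.6222; 0.2279]  nu=[-4.0620]  x^+=[-1.1894, -2.7093]  P^+=[0.1762 -0.1322; -0.1322 0.7385]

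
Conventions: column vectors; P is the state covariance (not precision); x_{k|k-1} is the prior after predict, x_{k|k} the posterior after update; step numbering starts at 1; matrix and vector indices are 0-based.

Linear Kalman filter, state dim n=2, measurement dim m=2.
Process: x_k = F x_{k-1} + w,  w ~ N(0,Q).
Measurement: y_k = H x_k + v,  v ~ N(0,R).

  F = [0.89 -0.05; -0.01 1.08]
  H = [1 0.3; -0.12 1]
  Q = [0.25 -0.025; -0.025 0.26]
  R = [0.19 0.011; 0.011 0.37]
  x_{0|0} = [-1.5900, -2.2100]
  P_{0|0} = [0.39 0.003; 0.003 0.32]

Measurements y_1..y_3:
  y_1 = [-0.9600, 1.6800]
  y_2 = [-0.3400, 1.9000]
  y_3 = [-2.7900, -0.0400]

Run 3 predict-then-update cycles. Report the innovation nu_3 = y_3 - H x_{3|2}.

innov = [-2.2966, -1.3994]

step 1: x^-=[-1.3046, -2.3709]  P^-=[0.5595 -0.0429; -0.0429 0.6332]  S=[0.7807 0.0925; 0.0925 1.0216]  K=[0.7206 -0.1729; 0.1156 0.6144]  nu=[1.0559, 3.8943]  x^+=[-1.2172, 0.1439]  P^+=[0.1466 -0.0385; -0.0385 0.2240]
step 2: x^-=[-1.0905, 0.1676]  P^-=[0.3701 -0.0754; -0.0754 0.5221]  S=[0.5618 0.0505; 0.0505 0.9155]  K=[0.6334 -0.1658; 0.0929 0.5750]  nu=[0.7002, 1.6015]  x^+=[-0.9126, 1.1536]  P^+=[0.1301 -0.0388; -0.0388 0.2091]
step 3: x^-=[-0.8699, 1.2550]  P^-=[0.3571 -0.0747; -0.0747 0.5048]  S=[0.5476 0.0475; 0.0475 0.8979]  K=[0.6253 -0.1641; 0.0908 0.5674]  nu=[-2.2966, -1.3994]  x^+=[-2.0763, 0.2525]  P^+=[0.1285 -0.0384; -0.0384 0.2063]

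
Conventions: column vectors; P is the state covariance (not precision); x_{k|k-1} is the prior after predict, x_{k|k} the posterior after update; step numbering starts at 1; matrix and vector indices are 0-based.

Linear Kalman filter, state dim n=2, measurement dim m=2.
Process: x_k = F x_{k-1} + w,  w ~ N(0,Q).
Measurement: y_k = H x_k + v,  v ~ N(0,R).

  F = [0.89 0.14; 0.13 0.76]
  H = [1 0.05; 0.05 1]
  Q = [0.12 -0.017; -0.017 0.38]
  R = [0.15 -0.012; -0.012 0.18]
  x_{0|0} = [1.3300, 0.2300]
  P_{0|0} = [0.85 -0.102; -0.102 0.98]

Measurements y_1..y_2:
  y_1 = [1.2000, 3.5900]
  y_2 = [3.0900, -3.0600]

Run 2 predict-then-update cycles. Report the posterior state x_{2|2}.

step 1: x^-=[1.2159, 0.3477]  P^-=[0.7871 0.1148; 0.1148 0.9403]  S=[0.9509 0.1894; 0.1894 1.1337]  K=[0.8344 -0.0035; 0.0040 0.8338]  nu=[-0.0333, 3.1815]  x^+=[1.1771, 3.0002]  P^+=[0.1261 -0.0169; -0.0169 0.1509]
step 2: x^-=[1.4676, 2.4331]  P^-=[0.2186 0.0019; 0.0019 0.4659]  S=[0.3699 0.0241; 0.0241 0.6467]  K=[0.5913 -0.0022; 0.0211 0.7199]  nu=[1.5007, -5.5665]  x^+=[2.3674, -1.5423]  P^+=[0.0893 -0.0120; -0.0120 0.1299]

x_post = [2.3674, -1.5423]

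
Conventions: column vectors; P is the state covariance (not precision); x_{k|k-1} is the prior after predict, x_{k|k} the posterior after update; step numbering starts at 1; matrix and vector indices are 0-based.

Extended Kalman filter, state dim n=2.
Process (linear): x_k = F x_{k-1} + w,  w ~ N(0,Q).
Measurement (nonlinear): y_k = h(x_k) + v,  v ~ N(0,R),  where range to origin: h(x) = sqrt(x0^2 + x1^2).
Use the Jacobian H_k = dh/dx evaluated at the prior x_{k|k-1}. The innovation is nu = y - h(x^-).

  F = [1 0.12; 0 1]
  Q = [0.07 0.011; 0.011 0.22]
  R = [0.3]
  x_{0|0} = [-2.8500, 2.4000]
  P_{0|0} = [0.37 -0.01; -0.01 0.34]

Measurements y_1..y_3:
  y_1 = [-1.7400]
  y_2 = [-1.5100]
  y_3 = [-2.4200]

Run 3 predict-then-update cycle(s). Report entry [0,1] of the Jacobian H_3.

step 1: x^-=[-2.5620, 2.4000]  P^-=[0.4425 0.0418; 0.0418 0.5600]  H_jac=[-0.7298 0.6837]  S=[0.7557]  K=[-0.3895; 0.4662]  nu=[-5.2505]  x^+=[-0.5168, -0.0480]  P^+=[0.3278 0.1790; 0.1790 0.3957]
step 2: x^-=[-0.5226, -0.0480]  P^-=[0.4465 0.2375; 0.2375 0.6157]  H_jac=[-0.9958 -0.0915]  S=[0.7912]  K=[-0.5894; -0.3702]  nu=[-2.0348]  x^+=[0.6768, 0.7052]  P^+=[0.1716 0.0649; 0.0649 0.5073]
step 3: x^-=[0.7614, 0.7052]  P^-=[0.2645 0.1368; 0.1368 0.7273]  H_jac=[0.7337 0.6795]  S=[0.9146]  K=[0.3138; 0.6501]  nu=[-3.4578]  x^+=[-0.3237, -1.5427]  P^+=[0.1744 -0.0498; -0.0498 0.3408]

H_jac[0,1] = 0.6795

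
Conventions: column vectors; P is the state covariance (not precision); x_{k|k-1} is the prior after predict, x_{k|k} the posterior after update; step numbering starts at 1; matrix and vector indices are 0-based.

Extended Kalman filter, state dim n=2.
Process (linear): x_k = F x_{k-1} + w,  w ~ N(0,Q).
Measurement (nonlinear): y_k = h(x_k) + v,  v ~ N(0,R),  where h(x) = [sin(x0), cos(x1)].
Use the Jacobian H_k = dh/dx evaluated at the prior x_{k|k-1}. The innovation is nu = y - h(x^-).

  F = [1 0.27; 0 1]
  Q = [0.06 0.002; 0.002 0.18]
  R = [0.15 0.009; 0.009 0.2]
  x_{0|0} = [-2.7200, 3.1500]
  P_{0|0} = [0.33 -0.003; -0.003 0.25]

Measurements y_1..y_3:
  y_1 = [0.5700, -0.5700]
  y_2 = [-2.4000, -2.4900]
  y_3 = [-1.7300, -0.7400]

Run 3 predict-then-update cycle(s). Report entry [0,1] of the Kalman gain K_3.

step 1: x^-=[-1.8695, 3.1500]  P^-=[0.4066 0.0665; 0.0665 0.4300]  H_jac=[-0.2943 0.0000; 0.0000 0.0084]  S=[0.1852 0.0088; 0.0088 0.2000]  K=[-0.6475 0.0314; -0.1067 0.0228]  nu=[1.5257, 0.4300]  x^+=[-2.8440, 2.9969]  P^+=[0.3291 0.0537; 0.0537 0.4278]
step 2: x^-=[-2.0348, 2.9969]  P^-=[0.4493 0.1712; 0.1712 0.6078]  H_jac=[-0.4475 0.0000; 0.0000 -0.1442]  S=[0.2400 0.0200; 0.0200 0.2126]  K=[-0.8347 -0.0374; -0.2871 -0.3850]  nu=[-1.5057, -1.5004]  x^+=[-0.7218, 4.0070]  P^+=[0.2805 0.1040; 0.1040 0.5521]
step 3: x^-=[0.3601, 4.0070]  P^-=[0.4369 0.2550; 0.2550 0.7321]  H_jac=[0.9359 0.0000; 0.0000 0.7614]  S=[0.5327 0.1907; 0.1907 0.6244]  K=[0.7369 0.0859; 0.1442 0.8487]  nu=[-2.0823, -0.0917]  x^+=[-1.1822, 3.6289]  P^+=[0.1189 0.0313; 0.0313 0.2246]

K[0,1] = 0.0859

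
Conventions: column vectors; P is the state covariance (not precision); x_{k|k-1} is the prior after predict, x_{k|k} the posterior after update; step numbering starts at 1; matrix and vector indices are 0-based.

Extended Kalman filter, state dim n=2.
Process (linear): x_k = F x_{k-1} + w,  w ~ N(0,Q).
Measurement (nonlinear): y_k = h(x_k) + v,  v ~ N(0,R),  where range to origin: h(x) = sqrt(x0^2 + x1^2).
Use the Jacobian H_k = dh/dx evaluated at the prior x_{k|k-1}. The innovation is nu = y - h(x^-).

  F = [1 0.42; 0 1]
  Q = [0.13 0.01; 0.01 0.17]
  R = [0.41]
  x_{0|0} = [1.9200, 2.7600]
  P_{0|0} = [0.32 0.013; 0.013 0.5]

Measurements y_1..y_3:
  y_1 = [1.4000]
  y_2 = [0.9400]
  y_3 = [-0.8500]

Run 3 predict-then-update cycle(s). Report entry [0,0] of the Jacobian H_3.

step 1: x^-=[3.0792, 2.7600]  P^-=[0.5491 0.2330; 0.2330 0.6700]  H_jac=[0.7446 0.6675]  S=[1.2446]  K=[0.4535; 0.4987]  nu=[-2.7351]  x^+=[1.8388, 1.3959]  P^+=[0.2932 -0.0485; -0.0485 0.3604]
step 2: x^-=[2.4251, 1.3959]  P^-=[0.4460 0.1129; 0.1129 0.5304]  H_jac=[0.8667 0.4989]  S=[0.9747]  K=[0.4544; 0.3719]  nu=[-1.8582]  x^+=[1.5808, 0.7049]  P^+=[0.2448 -0.0518; -0.0518 0.3956]
step 3: x^-=[1.8768, 0.7049]  P^-=[0.4011 0.1244; 0.1244 0.5656]  H_jac=[0.9362 0.3516]  S=[0.9133]  K=[0.4590; 0.3452]  nu=[-2.8548]  x^+=[0.5665, -0.2807]  P^+=[0.2087 -0.0204; -0.0204 0.4568]

H_jac[0,0] = 0.9362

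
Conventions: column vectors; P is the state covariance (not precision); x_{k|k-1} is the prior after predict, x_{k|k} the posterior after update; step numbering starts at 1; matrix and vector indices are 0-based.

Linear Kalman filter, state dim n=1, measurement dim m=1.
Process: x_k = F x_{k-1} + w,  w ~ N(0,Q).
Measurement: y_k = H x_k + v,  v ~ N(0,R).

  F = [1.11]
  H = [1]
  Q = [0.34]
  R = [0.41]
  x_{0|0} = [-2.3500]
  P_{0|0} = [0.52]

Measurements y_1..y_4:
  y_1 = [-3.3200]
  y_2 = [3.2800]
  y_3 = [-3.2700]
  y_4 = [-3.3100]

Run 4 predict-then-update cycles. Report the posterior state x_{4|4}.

step 1: x^-=[-2.6085]  P^-=[0.9807]  S=[1.3907]  K=[0.7052]  nu=[-0.7115]  x^+=[-3.1102]  P^+=[0.2891]
step 2: x^-=[-3.4524]  P^-=[0.6962]  S=[1.1062]  K=[0.6294]  nu=[6.7324]  x^+=[0.7848]  P^+=[0.2580]
step 3: x^-=[0.8711]  P^-=[0.6579]  S=[1.0679]  K=[0.6161]  nu=[-4.1411]  x^+=[-1.6801]  P^+=[0.2526]
step 4: x^-=[-1.8650]  P^-=[0.6512]  S=[1.0612]  K=[0.6137]  nu=[-1.4450]  x^+=[-2.7517]  P^+=[0.2516]

x_post = [-2.7517]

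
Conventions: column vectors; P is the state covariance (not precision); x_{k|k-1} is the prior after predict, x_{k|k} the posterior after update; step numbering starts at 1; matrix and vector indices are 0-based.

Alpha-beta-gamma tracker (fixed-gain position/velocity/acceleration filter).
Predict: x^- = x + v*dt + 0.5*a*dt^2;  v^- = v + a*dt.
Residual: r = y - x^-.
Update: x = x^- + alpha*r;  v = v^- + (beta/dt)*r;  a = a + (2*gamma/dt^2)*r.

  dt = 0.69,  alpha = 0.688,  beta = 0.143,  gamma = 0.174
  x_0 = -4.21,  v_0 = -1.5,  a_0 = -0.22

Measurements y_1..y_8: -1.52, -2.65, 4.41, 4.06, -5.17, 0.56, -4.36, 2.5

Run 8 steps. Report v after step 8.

v_post = -12.4198

step 1: x_pred=-5.2974  r=3.7774  x^+=-2.6985  v^+=-0.8690  a^+=2.5410
step 2: x_pred=-2.6932  r=0.0432  x^+=-2.6635  v^+=0.8933  a^+=2.5726
step 3: x_pred=-1.4347  r=5.8447  x^+=2.5865  v^+=3.8797  a^+=6.8447
step 4: x_pred=6.8928  r=-2.8328  x^+=4.9438  v^+=8.0155  a^+=4.7741
step 5: x_pred=11.6110  r=-16.7810  x^+=0.0657  v^+=7.8318  a^+=-7.4918
step 6: x_pred=3.6862  r=-3.1262  x^+=1.5354  v^+=2.0146  a^+=-9.7769
step 7: x_pred=0.5980  r=-4.9580  x^+=-2.8131  v^+=-5.7590  a^+=-13.4009
step 8: x_pred=-9.9769  r=12.4769  x^+=-1.3928  v^+=-12.4198  a^+=-4.2810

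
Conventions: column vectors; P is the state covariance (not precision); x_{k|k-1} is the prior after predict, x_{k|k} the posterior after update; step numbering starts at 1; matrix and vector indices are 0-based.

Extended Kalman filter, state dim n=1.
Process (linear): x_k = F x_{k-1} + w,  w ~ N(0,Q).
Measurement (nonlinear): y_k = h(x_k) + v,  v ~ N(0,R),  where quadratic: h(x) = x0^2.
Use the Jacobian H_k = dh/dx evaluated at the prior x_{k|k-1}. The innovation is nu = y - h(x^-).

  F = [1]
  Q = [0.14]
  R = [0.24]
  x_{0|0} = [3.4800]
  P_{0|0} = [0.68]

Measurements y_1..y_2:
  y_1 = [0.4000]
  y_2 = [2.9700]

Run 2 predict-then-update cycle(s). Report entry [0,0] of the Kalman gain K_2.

step 1: x^-=[3.4800]  P^-=[0.8200]  H_jac=[6.9600]  S=[39.9621]  K=[0.1428]  nu=[-11.7104]  x^+=[1.8076]  P^+=[0.0049]
step 2: x^-=[1.8076]  P^-=[0.1449]  H_jac=[3.6152]  S=[2.1341]  K=[0.2455]  nu=[-0.2973]  x^+=[1.7346]  P^+=[0.0163]

K[0,0] = 0.2455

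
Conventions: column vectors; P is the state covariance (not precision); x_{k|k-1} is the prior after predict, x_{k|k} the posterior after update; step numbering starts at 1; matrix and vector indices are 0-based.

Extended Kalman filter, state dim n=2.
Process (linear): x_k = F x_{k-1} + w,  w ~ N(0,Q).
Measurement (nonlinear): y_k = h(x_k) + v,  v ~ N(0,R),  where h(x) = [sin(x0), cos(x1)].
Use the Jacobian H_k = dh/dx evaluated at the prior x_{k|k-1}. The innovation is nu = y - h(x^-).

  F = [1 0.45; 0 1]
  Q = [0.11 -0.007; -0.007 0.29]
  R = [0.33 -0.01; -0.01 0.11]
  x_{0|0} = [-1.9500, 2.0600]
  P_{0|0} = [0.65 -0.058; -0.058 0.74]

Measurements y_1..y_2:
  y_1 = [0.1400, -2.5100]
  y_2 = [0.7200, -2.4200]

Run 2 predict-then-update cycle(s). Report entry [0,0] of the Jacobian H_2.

step 1: x^-=[-1.0230, 2.0600]  P^-=[0.8577 0.2680; 0.2680 1.0300]  H_jac=[0.5208 0.0000; 0.0000 -0.8827]  S=[0.5626 -0.1332; -0.1332 0.9125]  K=[0.7587 -0.1485; 0.0126 -0.9945]  nu=[0.9937, -2.0401]  x^+=[0.0339, 4.1014]  P^+=[0.4836 0.0271; 0.0271 0.1241]
step 2: x^-=[1.8795, 4.1014]  P^-=[0.6431 0.0759; 0.0759 0.4141]  H_jac=[-0.3038 0.0000; 0.0000 0.8191]  S=[0.3894 -0.0289; -0.0289 0.3878]  K=[-0.4926 0.1237; 0.0057 0.8750]  nu=[-0.2327, -1.8463]  x^+=[1.7658, 2.4845]  P^+=[0.5392 0.0226; 0.0226 0.1174]

H_jac[0,0] = -0.3038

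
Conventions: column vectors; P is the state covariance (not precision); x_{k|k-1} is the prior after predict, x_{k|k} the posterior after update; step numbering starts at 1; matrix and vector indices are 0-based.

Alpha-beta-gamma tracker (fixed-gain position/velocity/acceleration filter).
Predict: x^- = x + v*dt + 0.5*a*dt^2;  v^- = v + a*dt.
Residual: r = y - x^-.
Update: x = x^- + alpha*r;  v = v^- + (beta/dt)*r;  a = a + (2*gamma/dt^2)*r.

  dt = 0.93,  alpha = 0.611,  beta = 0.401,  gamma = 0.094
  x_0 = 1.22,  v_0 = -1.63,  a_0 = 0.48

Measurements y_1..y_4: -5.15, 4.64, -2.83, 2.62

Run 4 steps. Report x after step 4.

step 1: x_pred=-0.0883  r=-5.0617  x^+=-3.1810  v^+=-3.3661  a^+=-0.6202
step 2: x_pred=-6.5797  r=11.2197  x^+=0.2755  v^+=0.8948  a^+=1.8185
step 3: x_pred=1.8941  r=-4.7241  x^+=-0.9923  v^+=0.5491  a^+=0.7917
step 4: x_pred=-0.1393  r=2.7593  x^+=1.5466  v^+=2.4751  a^+=1.3915

x_post = 1.5466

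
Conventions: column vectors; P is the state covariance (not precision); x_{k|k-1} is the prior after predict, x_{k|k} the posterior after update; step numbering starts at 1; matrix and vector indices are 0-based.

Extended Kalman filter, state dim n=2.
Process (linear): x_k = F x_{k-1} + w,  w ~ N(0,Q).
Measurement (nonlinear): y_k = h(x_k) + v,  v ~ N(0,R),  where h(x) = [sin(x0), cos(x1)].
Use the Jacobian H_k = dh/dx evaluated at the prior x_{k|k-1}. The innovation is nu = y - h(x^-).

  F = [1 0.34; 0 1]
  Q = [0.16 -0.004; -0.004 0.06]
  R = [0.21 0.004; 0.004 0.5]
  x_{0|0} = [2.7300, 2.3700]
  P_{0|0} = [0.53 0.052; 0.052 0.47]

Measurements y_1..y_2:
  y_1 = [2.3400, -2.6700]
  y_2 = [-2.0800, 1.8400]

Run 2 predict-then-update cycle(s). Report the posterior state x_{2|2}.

x_post = [4.2127, 2.9984]

step 1: x^-=[3.5358, 2.3700]  P^-=[0.7797 0.2078; 0.2078 0.5300]  H_jac=[-0.9233 0.0000; 0.0000 -0.6973]  S=[0.8747 0.1378; 0.1378 0.7577]  K=[-0.8163 -0.0428; -0.1467 -0.4611]  nu=[2.7241, -1.9532]  x^+=[1.3957, 2.8709]  P^+=[0.1858 0.0354; 0.0354 0.3315]
step 2: x^-=[2.3718, 2.8709]  P^-=[0.4082 0.1441; 0.1441 0.3915]  H_jac=[-0.7181 0.0000; 0.0000 -0.2674]  S=[0.4205 0.0317; 0.0317 0.5280]  K=[-0.6948 -0.0313; -0.2321 -0.1844]  nu=[-2.7760, 2.8036]  x^+=[4.2127, 2.9984]  P^+=[0.2034 0.0689; 0.0689 0.3481]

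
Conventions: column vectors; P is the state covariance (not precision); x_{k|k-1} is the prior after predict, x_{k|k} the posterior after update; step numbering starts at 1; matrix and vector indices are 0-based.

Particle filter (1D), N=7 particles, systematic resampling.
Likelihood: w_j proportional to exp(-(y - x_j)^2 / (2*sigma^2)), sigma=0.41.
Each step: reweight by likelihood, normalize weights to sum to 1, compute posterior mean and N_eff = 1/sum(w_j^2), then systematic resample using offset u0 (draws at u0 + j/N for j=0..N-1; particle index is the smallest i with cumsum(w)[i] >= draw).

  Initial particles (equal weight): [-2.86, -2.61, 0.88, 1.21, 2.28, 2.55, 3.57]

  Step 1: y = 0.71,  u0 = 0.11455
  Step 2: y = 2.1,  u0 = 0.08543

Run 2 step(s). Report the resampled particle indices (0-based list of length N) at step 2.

resampled_idx = [2, 4, 4, 5, 5, 6, 6]

step 1: w=[0.0000, 0.0000, 0.6584, 0.3411, 0.0005, 0.0000, 0.0000]  mean=0.9933  Neff=1.8187  idx=[2, 2, 2, 2, 3, 3, 3]
step 2: w=[0.0360, 0.0360, 0.0360, 0.0360, 0.2854, 0.2854, 0.2854]  mean=1.1625  Neff=4.0082  idx=[2, 4, 4, 5, 5, 6, 6]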